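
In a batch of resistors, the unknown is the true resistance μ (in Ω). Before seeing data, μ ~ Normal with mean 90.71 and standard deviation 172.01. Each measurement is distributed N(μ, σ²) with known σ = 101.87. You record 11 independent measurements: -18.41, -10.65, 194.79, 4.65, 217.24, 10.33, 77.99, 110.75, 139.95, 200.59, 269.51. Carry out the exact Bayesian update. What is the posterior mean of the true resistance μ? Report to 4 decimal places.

108.2357

For Normal data with known variance σ², a Normal(μ₀, σ₀²) prior on μ is conjugate. Posterior precision = 1/σ₀² + n/σ²; posterior mean is the precision-weighted average of μ₀ and x̄.
Σxᵢ = (-18.41) + (-10.65) + 194.79 + 4.65 + 217.24 + 10.33 + 77.99 + 110.75 + 139.95 + 200.59 + 269.51 = 1196.74, so n·x̄ = 1196.74.
σ₀² = 172.01² = 29587.4401, σ² = 101.87² = 10377.4969; σ² + n·σ₀² = 10377.4969 + 11·29587.4401 = 335839.338.
Posterior mean = (μ₀/σ₀² + n·x̄/σ²)/(1/σ₀² + n/σ²) = (σ²·μ₀ + σ₀²·n·x̄)/(σ² + n·σ₀²) = (10377.4969·90.71 + 29587.4401·1196.74)/335839.338 = 36349815.809073/335839.338 = 108.2357.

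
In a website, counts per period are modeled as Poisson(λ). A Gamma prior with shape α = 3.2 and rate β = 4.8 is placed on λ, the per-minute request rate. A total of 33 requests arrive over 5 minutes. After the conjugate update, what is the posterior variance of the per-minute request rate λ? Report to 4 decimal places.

With a Gamma(shape α, rate β) prior, the Poisson likelihood is conjugate: the posterior is Gamma(α + ΣXᵢ, β + n).
Posterior: Gamma(α+S, β+n) = Gamma(3.2+33, 4.8+5) = Gamma(36.2, 9.8).
Var = α/β² = 36.2/9.8² = 0.3769.

0.3769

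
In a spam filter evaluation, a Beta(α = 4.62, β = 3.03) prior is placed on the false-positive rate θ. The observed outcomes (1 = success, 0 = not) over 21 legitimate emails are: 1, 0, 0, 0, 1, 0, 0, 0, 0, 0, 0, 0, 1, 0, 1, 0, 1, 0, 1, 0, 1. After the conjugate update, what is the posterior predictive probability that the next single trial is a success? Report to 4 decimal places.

The Beta prior is conjugate to a Binomial/Bernoulli likelihood; the update adds successes to α and failures to β.
Posterior: Beta(α+k, β+n−k) = Beta(4.62+7, 3.03+14) = Beta(11.62, 17.03).
For a single future Bernoulli trial, P(success | data) = α/(α+β) = 0.4056.

0.4056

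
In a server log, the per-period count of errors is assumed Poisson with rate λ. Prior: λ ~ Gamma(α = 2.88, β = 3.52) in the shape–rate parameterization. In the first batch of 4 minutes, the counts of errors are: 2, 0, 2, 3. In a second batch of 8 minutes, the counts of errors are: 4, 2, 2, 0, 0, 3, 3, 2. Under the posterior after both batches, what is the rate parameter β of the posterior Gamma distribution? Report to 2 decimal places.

With a Gamma(shape α, rate β) prior, the Poisson likelihood is conjugate: the posterior is Gamma(α + ΣXᵢ, β + n).
Batch 1: sum of counts S = 7 over n = 4 minutes.
After batch 1: Gamma(α+S, β+n) = Gamma(2.88+7, 3.52+4) = Gamma(9.88, 7.52).
Batch 2: sum of counts S = 16 over n = 8 minutes.
After batch 2: Gamma(α+S, β+n) = Gamma(9.88+16, 7.52+8) = Gamma(25.88, 15.52).
Posterior β = 15.52.

15.52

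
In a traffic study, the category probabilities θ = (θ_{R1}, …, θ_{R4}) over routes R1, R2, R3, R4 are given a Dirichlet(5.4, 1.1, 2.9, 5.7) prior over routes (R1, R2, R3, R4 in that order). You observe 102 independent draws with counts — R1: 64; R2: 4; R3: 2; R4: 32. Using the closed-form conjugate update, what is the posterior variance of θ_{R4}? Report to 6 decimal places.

0.001848

The Dirichlet prior is conjugate to the Multinomial likelihood: each posterior αⱼ = prior αⱼ + observed count nⱼ.
Posterior concentration: (69.4, 5.1, 4.9, 37.7), total = 117.1.
Var[θ_j] = α_j(Σα−α_j)/((Σα)²(Σα+1)) = 37.7·79.4/(117.1²·118.1) = 0.001848.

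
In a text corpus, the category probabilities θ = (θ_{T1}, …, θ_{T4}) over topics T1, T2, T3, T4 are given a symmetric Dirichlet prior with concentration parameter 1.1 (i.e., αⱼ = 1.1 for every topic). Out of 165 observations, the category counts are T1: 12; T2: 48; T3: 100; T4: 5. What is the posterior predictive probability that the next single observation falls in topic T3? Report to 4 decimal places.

The Dirichlet prior is conjugate to the Multinomial likelihood: each posterior αⱼ = prior αⱼ + observed count nⱼ.
Posterior concentration: (13.1, 49.1, 101.1, 6.1), total = 169.4.
P(next = T3 | data) = α_{T3}/Σα = 0.5968.

0.5968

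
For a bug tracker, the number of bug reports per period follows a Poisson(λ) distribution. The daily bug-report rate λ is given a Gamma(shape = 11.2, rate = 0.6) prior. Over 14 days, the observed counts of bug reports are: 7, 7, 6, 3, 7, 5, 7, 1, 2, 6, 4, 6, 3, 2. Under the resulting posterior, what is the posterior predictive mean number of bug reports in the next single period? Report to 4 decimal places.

5.2877

With a Gamma(shape α, rate β) prior, the Poisson likelihood is conjugate: the posterior is Gamma(α + ΣXᵢ, β + n).
Sum of counts S = 66 over n = 14 days.
Posterior: Gamma(α+S, β+n) = Gamma(11.2+66, 0.6+14) = Gamma(77.2, 14.6).
The predictive distribution for one future period is NegBinom with mean α/β = 5.2877.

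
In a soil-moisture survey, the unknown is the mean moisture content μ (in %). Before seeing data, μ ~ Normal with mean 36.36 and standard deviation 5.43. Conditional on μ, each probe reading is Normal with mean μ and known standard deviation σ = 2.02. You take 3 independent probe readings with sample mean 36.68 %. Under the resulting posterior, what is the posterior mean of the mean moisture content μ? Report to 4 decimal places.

For Normal data with known variance σ², a Normal(μ₀, σ₀²) prior on μ is conjugate. Posterior precision = 1/σ₀² + n/σ²; posterior mean is the precision-weighted average of μ₀ and x̄.
n·x̄ = 3·36.68 = 110.04.
σ₀² = 5.43² = 29.4849, σ² = 2.02² = 4.0804; σ² + n·σ₀² = 4.0804 + 3·29.4849 = 92.5351.
Posterior mean = (μ₀/σ₀² + n·x̄/σ²)/(1/σ₀² + n/σ²) = (σ²·μ₀ + σ₀²·n·x̄)/(σ² + n·σ₀²) = (4.0804·36.36 + 29.4849·110.04)/92.5351 = 3392.88174/92.5351 = 36.6659.

36.6659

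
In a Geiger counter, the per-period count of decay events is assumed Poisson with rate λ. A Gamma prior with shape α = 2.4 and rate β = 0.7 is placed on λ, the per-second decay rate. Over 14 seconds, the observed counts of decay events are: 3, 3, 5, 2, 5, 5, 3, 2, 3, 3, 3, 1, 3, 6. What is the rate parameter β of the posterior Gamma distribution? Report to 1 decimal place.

14.7

With a Gamma(shape α, rate β) prior, the Poisson likelihood is conjugate: the posterior is Gamma(α + ΣXᵢ, β + n).
Sum of counts S = 47 over n = 14 seconds.
Posterior: Gamma(α+S, β+n) = Gamma(2.4+47, 0.7+14) = Gamma(49.4, 14.7).
Posterior β = 14.7.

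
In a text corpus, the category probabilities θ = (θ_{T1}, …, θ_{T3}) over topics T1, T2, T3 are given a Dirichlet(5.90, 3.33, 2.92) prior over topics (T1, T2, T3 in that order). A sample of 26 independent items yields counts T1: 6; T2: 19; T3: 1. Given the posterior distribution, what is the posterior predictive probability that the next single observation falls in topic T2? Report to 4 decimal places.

The Dirichlet prior is conjugate to the Multinomial likelihood: each posterior αⱼ = prior αⱼ + observed count nⱼ.
Posterior concentration: (11.90, 22.33, 3.92), total = 38.15.
P(next = T2 | data) = α_{T2}/Σα = 0.5853.

0.5853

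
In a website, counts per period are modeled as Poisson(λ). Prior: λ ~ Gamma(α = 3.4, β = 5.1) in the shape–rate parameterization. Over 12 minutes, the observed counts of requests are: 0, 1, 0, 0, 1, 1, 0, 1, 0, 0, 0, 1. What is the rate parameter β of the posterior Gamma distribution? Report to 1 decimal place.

With a Gamma(shape α, rate β) prior, the Poisson likelihood is conjugate: the posterior is Gamma(α + ΣXᵢ, β + n).
Sum of counts S = 5 over n = 12 minutes.
Posterior: Gamma(α+S, β+n) = Gamma(3.4+5, 5.1+12) = Gamma(8.4, 17.1).
Posterior β = 17.1.

17.1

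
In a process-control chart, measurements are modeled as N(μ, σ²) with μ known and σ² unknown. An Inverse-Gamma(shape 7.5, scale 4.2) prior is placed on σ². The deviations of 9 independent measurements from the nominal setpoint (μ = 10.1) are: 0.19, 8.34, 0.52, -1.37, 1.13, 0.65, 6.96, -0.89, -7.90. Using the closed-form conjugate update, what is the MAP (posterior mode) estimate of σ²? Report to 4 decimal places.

With known mean μ and an Inverse-Gamma(α, β) prior on σ², the Normal likelihood is conjugate: posterior is Inv-Gamma(α + n/2, β + Σ(xᵢ−μ)²/2).
Σ(xᵢ−μ)² = (0.19)² + (8.34)² + (0.52)² + (-1.37)² + (1.13)² + (0.65)² + (6.96)² + (-0.89)² + (-7.90)² = 185.0821.
Posterior: Inv-Gamma(7.5 + 9/2, 4.2 + 185.0821/2) = Inv-Gamma(12.00, 96.74105).
Mode = β/(α+1) = 96.74105/13.00 = 7.4416.

7.4416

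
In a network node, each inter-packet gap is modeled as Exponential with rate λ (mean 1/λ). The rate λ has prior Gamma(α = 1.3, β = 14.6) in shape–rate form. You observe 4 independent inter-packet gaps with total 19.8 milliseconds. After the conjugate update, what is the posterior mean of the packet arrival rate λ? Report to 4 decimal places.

With a Gamma(shape α, rate β) prior on the exponential rate λ, the posterior after n observations with total T = Σxᵢ is Gamma(α+n, β+T).
Posterior: Gamma(1.3+4, 14.6+19.8) = Gamma(5.3, 34.4).
Posterior mean of λ = α/β = 5.3/34.4 = 0.1541.

0.1541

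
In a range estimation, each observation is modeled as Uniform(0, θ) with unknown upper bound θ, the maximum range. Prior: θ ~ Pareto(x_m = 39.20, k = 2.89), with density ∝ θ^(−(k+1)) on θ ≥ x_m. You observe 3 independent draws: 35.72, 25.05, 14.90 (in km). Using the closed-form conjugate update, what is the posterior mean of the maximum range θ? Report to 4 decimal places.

47.2164

A Pareto(scale x_m, shape k) prior on the upper bound θ of Uniform(0, θ) is conjugate: posterior is Pareto(max(x_m, max xᵢ), k + n).
Sample maximum = 35.72; prior scale x_m = 39.20 → posterior scale = max = 39.20.
Posterior shape = 2.89 + 3 = 5.89.
E[θ|data] = k·x_m/(k−1) = 5.89·39.20/4.89 = 47.2164.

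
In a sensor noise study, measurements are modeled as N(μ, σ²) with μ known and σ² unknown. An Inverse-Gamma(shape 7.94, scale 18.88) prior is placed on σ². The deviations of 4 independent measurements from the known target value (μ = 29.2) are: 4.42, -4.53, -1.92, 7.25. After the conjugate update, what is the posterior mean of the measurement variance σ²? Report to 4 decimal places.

7.4981

With known mean μ and an Inverse-Gamma(α, β) prior on σ², the Normal likelihood is conjugate: posterior is Inv-Gamma(α + n/2, β + Σ(xᵢ−μ)²/2).
Σ(xᵢ−μ)² = (4.42)² + (-4.53)² + (-1.92)² + (7.25)² = 96.3062.
Posterior: Inv-Gamma(7.94 + 4/2, 18.88 + 96.3062/2) = Inv-Gamma(9.94, 67.03310).
E[σ²|data] = β/(α−1) = 67.03310/8.94 = 7.4981.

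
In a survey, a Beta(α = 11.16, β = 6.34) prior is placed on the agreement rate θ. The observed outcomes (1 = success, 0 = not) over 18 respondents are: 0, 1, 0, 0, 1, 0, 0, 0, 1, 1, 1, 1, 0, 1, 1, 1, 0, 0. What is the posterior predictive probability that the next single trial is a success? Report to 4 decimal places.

The Beta prior is conjugate to a Binomial/Bernoulli likelihood; the update adds successes to α and failures to β.
Posterior: Beta(α+k, β+n−k) = Beta(11.16+9, 6.34+9) = Beta(20.16, 15.34).
For a single future Bernoulli trial, P(success | data) = α/(α+β) = 0.5679.

0.5679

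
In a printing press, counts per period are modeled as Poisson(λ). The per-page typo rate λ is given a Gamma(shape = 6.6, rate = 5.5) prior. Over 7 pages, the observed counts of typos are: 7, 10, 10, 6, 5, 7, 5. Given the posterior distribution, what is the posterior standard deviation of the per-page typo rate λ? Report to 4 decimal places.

With a Gamma(shape α, rate β) prior, the Poisson likelihood is conjugate: the posterior is Gamma(α + ΣXᵢ, β + n).
Sum of counts S = 50 over n = 7 pages.
Posterior: Gamma(α+S, β+n) = Gamma(6.6+50, 5.5+7) = Gamma(56.6, 12.5).
SD = √α/β = √56.6/12.5 = 0.6019.

0.6019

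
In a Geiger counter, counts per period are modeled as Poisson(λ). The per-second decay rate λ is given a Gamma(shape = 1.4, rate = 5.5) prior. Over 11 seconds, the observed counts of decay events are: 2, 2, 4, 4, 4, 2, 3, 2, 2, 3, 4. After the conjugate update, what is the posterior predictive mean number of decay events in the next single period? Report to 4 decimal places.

With a Gamma(shape α, rate β) prior, the Poisson likelihood is conjugate: the posterior is Gamma(α + ΣXᵢ, β + n).
Sum of counts S = 32 over n = 11 seconds.
Posterior: Gamma(α+S, β+n) = Gamma(1.4+32, 5.5+11) = Gamma(33.4, 16.5).
The predictive distribution for one future period is NegBinom with mean α/β = 2.0242.

2.0242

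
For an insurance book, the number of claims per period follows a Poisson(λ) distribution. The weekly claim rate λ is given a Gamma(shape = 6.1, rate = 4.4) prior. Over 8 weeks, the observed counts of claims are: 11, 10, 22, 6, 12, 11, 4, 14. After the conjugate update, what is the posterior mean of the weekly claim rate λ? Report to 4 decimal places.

7.7500

With a Gamma(shape α, rate β) prior, the Poisson likelihood is conjugate: the posterior is Gamma(α + ΣXᵢ, β + n).
Sum of counts S = 90 over n = 8 weeks.
Posterior: Gamma(α+S, β+n) = Gamma(6.1+90, 4.4+8) = Gamma(96.1, 12.4).
Posterior mean = α/β = 96.1/12.4 = 7.7500.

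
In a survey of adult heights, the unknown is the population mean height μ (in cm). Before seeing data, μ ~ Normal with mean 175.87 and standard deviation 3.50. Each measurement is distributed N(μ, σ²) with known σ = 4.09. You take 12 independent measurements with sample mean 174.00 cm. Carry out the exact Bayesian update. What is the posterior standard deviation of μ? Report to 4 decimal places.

For Normal data with known variance σ², a Normal(μ₀, σ₀²) prior on μ is conjugate. Posterior precision = 1/σ₀² + n/σ²; posterior mean is the precision-weighted average of μ₀ and x̄.
σ₀² = 3.50² = 12.25, σ² = 4.09² = 16.7281; σ² + n·σ₀² = 16.7281 + 12·12.25 = 163.7281.
Posterior precision = 1/σ₀² + n/σ² = 1/12.25 + 12/16.7281 = (σ² + n·σ₀²)/(σ₀²σ²) = 163.7281/(12.25·16.7281); posterior variance σₙ² = σ₀²σ²/(σ² + n·σ₀²) = 12.25·16.7281/163.7281 = 1.251583.
Posterior SD = √σₙ² = √(12.25·16.7281/163.7281) = 1.1187.

1.1187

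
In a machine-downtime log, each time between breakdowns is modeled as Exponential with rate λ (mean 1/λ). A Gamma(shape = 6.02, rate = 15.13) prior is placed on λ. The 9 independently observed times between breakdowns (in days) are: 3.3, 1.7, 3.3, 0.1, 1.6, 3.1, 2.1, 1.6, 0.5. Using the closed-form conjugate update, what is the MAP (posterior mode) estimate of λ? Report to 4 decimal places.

With a Gamma(shape α, rate β) prior on the exponential rate λ, the posterior after n observations with total T = Σxᵢ is Gamma(α+n, β+T).
Sum of observations T = 17.3 days; n = 9.
Posterior: Gamma(6.02+9, 15.13+17.3) = Gamma(15.02, 32.43).
Mode = (α−1)/β = 0.4323.

0.4323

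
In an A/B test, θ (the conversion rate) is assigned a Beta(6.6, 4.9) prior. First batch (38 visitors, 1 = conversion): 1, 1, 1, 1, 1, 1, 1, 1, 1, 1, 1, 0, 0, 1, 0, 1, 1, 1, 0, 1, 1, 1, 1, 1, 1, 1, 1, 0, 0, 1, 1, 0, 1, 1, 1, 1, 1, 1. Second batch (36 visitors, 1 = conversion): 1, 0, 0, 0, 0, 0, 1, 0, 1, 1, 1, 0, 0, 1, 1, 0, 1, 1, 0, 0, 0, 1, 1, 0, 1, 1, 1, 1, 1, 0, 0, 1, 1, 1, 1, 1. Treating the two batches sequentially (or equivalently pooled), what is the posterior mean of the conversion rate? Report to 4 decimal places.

0.6854

The Beta prior is conjugate to a Binomial/Bernoulli likelihood; the update adds successes to α and failures to β.
After batch 1: Beta(6.6+31, 4.9+7) = Beta(37.6, 11.9).
After batch 2: Beta(37.6+21, 11.9+15) = Beta(58.6, 26.9).
Posterior mean = α/(α+β) = 58.6/85.5 = 0.6854.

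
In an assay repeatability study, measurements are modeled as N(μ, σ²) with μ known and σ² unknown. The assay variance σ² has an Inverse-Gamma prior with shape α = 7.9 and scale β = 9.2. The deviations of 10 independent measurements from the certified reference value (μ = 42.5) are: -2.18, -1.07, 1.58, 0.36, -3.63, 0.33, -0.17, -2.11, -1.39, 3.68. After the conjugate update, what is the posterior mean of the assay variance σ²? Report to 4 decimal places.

2.5279

With known mean μ and an Inverse-Gamma(α, β) prior on σ², the Normal likelihood is conjugate: posterior is Inv-Gamma(α + n/2, β + Σ(xᵢ−μ)²/2).
Σ(xᵢ−μ)² = (-2.18)² + (-1.07)² + (1.58)² + (0.36)² + (-3.63)² + (0.33)² + (-0.17)² + (-2.11)² + (-1.39)² + (3.68)² = 41.7646.
Posterior: Inv-Gamma(7.9 + 10/2, 9.2 + 41.7646/2) = Inv-Gamma(12.90, 30.08230).
E[σ²|data] = β/(α−1) = 30.08230/11.90 = 2.5279.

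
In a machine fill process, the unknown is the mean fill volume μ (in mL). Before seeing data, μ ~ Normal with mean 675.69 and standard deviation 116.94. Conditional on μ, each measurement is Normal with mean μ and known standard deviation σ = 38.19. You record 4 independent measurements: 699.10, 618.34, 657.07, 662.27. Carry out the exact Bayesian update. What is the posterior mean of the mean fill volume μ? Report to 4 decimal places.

For Normal data with known variance σ², a Normal(μ₀, σ₀²) prior on μ is conjugate. Posterior precision = 1/σ₀² + n/σ²; posterior mean is the precision-weighted average of μ₀ and x̄.
Σxᵢ = 699.10 + 618.34 + 657.07 + 662.27 = 2636.78, so n·x̄ = 2636.78.
σ₀² = 116.94² = 13674.9636, σ² = 38.19² = 1458.4761; σ² + n·σ₀² = 1458.4761 + 4·13674.9636 = 56158.3305.
Posterior mean = (μ₀/σ₀² + n·x̄/σ²)/(1/σ₀² + n/σ²) = (σ²·μ₀ + σ₀²·n·x̄)/(σ² + n·σ₀²) = (1458.4761·675.69 + 13674.9636·2636.78)/56158.3305 = 37043348.237217/56158.3305 = 659.6234.

659.6234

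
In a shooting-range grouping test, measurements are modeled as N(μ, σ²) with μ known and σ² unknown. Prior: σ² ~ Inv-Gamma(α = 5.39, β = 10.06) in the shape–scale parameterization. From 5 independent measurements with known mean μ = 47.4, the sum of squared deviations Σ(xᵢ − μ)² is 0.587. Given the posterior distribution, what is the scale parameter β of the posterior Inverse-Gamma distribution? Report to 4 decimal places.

With known mean μ and an Inverse-Gamma(α, β) prior on σ², the Normal likelihood is conjugate: posterior is Inv-Gamma(α + n/2, β + Σ(xᵢ−μ)²/2).
Posterior: Inv-Gamma(5.39 + 5/2, 10.06 + 0.587/2) = Inv-Gamma(7.89, 10.3535).
Posterior β = 10.3535.

10.3535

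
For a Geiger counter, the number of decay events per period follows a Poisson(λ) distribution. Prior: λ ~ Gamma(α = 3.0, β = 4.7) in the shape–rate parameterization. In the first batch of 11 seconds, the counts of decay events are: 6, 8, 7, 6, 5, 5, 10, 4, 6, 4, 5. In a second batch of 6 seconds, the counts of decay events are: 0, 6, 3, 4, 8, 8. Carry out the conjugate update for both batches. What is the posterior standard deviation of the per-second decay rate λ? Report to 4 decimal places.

With a Gamma(shape α, rate β) prior, the Poisson likelihood is conjugate: the posterior is Gamma(α + ΣXᵢ, β + n).
Batch 1: sum of counts S = 66 over n = 11 seconds.
After batch 1: Gamma(α+S, β+n) = Gamma(3.0+66, 4.7+11) = Gamma(69.0, 15.7).
Batch 2: sum of counts S = 29 over n = 6 seconds.
After batch 2: Gamma(α+S, β+n) = Gamma(69.0+29, 15.7+6) = Gamma(98.0, 21.7).
SD = √α/β = √98.0/21.7 = 0.4562.

0.4562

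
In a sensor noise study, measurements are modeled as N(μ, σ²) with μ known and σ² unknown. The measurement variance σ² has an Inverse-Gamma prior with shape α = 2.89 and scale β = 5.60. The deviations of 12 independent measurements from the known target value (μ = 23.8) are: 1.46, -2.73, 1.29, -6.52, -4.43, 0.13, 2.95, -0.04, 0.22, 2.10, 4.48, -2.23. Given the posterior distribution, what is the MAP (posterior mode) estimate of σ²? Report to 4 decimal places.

6.2086

With known mean μ and an Inverse-Gamma(α, β) prior on σ², the Normal likelihood is conjugate: posterior is Inv-Gamma(α + n/2, β + Σ(xᵢ−μ)²/2).
Σ(xᵢ−μ)² = (1.46)² + (-2.73)² + (1.29)² + (-6.52)² + (-4.43)² + (0.13)² + (2.95)² + (-0.04)² + (0.22)² + (2.10)² + (4.48)² + (-2.23)² = 111.6066.
Posterior: Inv-Gamma(2.89 + 12/2, 5.60 + 111.6066/2) = Inv-Gamma(8.89, 61.40330).
Mode = β/(α+1) = 61.40330/9.89 = 6.2086.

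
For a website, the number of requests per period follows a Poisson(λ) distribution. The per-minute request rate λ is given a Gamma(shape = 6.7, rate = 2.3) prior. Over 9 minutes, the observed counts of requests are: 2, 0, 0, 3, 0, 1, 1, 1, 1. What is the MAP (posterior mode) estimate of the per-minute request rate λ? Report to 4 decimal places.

1.3009

With a Gamma(shape α, rate β) prior, the Poisson likelihood is conjugate: the posterior is Gamma(α + ΣXᵢ, β + n).
Sum of counts S = 9 over n = 9 minutes.
Posterior: Gamma(α+S, β+n) = Gamma(6.7+9, 2.3+9) = Gamma(15.7, 11.3).
Mode of Gamma(α,β) for α≥1 is (α−1)/β = 14.7/11.3 = 1.3009.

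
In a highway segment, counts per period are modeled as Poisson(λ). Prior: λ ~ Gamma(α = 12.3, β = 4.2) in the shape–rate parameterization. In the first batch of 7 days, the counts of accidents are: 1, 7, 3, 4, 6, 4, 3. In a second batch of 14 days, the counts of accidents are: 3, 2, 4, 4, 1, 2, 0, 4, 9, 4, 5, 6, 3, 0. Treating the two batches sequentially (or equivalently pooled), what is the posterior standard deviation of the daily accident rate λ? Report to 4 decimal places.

With a Gamma(shape α, rate β) prior, the Poisson likelihood is conjugate: the posterior is Gamma(α + ΣXᵢ, β + n).
Batch 1: sum of counts S = 28 over n = 7 days.
After batch 1: Gamma(α+S, β+n) = Gamma(12.3+28, 4.2+7) = Gamma(40.3, 11.2).
Batch 2: sum of counts S = 47 over n = 14 days.
After batch 2: Gamma(α+S, β+n) = Gamma(40.3+47, 11.2+14) = Gamma(87.3, 25.2).
SD = √α/β = √87.3/25.2 = 0.3708.

0.3708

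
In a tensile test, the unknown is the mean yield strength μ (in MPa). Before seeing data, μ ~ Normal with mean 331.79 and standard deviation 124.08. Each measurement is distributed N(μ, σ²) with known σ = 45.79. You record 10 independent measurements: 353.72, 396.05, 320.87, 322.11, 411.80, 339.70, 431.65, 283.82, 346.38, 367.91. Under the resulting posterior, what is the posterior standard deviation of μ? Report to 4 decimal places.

For Normal data with known variance σ², a Normal(μ₀, σ₀²) prior on μ is conjugate. Posterior precision = 1/σ₀² + n/σ²; posterior mean is the precision-weighted average of μ₀ and x̄.
σ₀² = 124.08² = 15395.8464, σ² = 45.79² = 2096.7241; σ² + n·σ₀² = 2096.7241 + 10·15395.8464 = 156055.1881.
Posterior precision = 1/σ₀² + n/σ² = 1/15395.8464 + 10/2096.7241 = (σ² + n·σ₀²)/(σ₀²σ²) = 156055.1881/(15395.8464·2096.7241); posterior variance σₙ² = σ₀²σ²/(σ² + n·σ₀²) = 15395.8464·2096.7241/156055.1881 = 206.855296.
Posterior SD = √σₙ² = √(15395.8464·2096.7241/156055.1881) = 14.3825.

14.3825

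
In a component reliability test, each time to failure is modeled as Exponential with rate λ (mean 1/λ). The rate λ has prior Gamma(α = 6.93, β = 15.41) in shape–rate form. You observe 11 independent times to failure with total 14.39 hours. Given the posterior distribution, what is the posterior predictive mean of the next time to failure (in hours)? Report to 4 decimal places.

1.7602

With a Gamma(shape α, rate β) prior on the exponential rate λ, the posterior after n observations with total T = Σxᵢ is Gamma(α+n, β+T).
Posterior: Gamma(6.93+11, 15.41+14.39) = Gamma(17.93, 29.80).
The predictive distribution for the next observation is Lomax; its mean is β/(α−1) = 29.80/16.93 = 1.7602.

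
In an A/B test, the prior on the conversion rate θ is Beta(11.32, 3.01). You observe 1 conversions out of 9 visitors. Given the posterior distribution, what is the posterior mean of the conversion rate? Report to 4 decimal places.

0.5281

The Beta prior is conjugate to a Binomial/Bernoulli likelihood; the update adds successes to α and failures to β.
Posterior: Beta(α+k, β+n−k) = Beta(11.32+1, 3.01+8) = Beta(12.32, 11.01).
Posterior mean = α/(α+β) = 12.32/23.33 = 0.5281.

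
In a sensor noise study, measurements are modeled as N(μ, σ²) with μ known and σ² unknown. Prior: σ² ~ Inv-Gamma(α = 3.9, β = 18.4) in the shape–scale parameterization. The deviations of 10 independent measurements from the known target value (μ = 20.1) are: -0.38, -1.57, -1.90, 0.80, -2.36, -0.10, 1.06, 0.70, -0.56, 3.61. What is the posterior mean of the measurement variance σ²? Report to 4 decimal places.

4.0632

With known mean μ and an Inverse-Gamma(α, β) prior on σ², the Normal likelihood is conjugate: posterior is Inv-Gamma(α + n/2, β + Σ(xᵢ−μ)²/2).
Σ(xᵢ−μ)² = (-0.38)² + (-1.57)² + (-1.90)² + (0.80)² + (-2.36)² + (-0.10)² + (1.06)² + (0.70)² + (-0.56)² + (3.61)² = 27.3982.
Posterior: Inv-Gamma(3.9 + 10/2, 18.4 + 27.3982/2) = Inv-Gamma(8.90, 32.09910).
E[σ²|data] = β/(α−1) = 32.09910/7.90 = 4.0632.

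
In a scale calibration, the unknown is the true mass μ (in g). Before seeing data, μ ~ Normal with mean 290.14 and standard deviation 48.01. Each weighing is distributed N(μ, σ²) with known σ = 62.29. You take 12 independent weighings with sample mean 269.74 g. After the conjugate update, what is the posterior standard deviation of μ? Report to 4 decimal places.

For Normal data with known variance σ², a Normal(μ₀, σ₀²) prior on μ is conjugate. Posterior precision = 1/σ₀² + n/σ²; posterior mean is the precision-weighted average of μ₀ and x̄.
σ₀² = 48.01² = 2304.9601, σ² = 62.29² = 3880.0441; σ² + n·σ₀² = 3880.0441 + 12·2304.9601 = 31539.5653.
Posterior precision = 1/σ₀² + n/σ² = 1/2304.9601 + 12/3880.0441 = (σ² + n·σ₀²)/(σ₀²σ²) = 31539.5653/(2304.9601·3880.0441); posterior variance σₙ² = σ₀²σ²/(σ² + n·σ₀²) = 2304.9601·3880.0441/31539.5653 = 283.559610.
Posterior SD = √σₙ² = √(2304.9601·3880.0441/31539.5653) = 16.8392.

16.8392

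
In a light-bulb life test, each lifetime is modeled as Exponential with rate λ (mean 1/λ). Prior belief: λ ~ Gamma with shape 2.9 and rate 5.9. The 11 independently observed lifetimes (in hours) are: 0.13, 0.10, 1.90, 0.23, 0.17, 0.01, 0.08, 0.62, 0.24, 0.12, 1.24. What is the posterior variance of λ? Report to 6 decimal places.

With a Gamma(shape α, rate β) prior on the exponential rate λ, the posterior after n observations with total T = Σxᵢ is Gamma(α+n, β+T).
Sum of observations T = 4.84 hours; n = 11.
Posterior: Gamma(2.9+11, 5.9+4.84) = Gamma(13.9, 10.74).
Var = α/β² = 0.120505.

0.120505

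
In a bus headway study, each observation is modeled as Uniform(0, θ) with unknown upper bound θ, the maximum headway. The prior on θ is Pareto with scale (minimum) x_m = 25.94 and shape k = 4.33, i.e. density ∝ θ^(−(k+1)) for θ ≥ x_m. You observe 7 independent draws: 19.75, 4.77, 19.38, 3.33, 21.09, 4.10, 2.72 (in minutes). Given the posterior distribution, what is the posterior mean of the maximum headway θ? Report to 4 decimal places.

28.4511

A Pareto(scale x_m, shape k) prior on the upper bound θ of Uniform(0, θ) is conjugate: posterior is Pareto(max(x_m, max xᵢ), k + n).
Sample maximum = 21.09; prior scale x_m = 25.94 → posterior scale = max = 25.94.
Posterior shape = 4.33 + 7 = 11.33.
E[θ|data] = k·x_m/(k−1) = 11.33·25.94/10.33 = 28.4511.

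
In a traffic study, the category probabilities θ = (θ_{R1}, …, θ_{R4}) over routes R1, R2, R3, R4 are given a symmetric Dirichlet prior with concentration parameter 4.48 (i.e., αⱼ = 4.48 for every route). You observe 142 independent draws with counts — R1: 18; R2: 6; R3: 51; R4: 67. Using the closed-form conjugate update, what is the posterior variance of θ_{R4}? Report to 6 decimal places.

The Dirichlet prior is conjugate to the Multinomial likelihood: each posterior αⱼ = prior αⱼ + observed count nⱼ.
Posterior concentration: (22.48, 10.48, 55.48, 71.48), total = 159.92.
Var[θ_j] = α_j(Σα−α_j)/((Σα)²(Σα+1)) = 71.48·88.44/(159.92²·160.92) = 0.001536.

0.001536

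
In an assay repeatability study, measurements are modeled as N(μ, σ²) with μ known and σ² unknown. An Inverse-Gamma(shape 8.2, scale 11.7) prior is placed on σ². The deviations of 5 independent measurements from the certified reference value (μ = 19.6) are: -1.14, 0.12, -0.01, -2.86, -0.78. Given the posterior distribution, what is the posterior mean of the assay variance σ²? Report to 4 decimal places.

With known mean μ and an Inverse-Gamma(α, β) prior on σ², the Normal likelihood is conjugate: posterior is Inv-Gamma(α + n/2, β + Σ(xᵢ−μ)²/2).
Σ(xᵢ−μ)² = (-1.14)² + (0.12)² + (-0.01)² + (-2.86)² + (-0.78)² = 10.1021.
Posterior: Inv-Gamma(8.2 + 5/2, 11.7 + 10.1021/2) = Inv-Gamma(10.70, 16.75105).
E[σ²|data] = β/(α−1) = 16.75105/9.70 = 1.7269.

1.7269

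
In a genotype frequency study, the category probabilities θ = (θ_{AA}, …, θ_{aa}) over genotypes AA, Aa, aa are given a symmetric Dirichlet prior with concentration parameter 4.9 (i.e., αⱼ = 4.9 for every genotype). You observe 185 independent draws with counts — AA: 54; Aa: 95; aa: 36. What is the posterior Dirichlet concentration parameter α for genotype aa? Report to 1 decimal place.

40.9

The Dirichlet prior is conjugate to the Multinomial likelihood: each posterior αⱼ = prior αⱼ + observed count nⱼ.
Posterior concentration: (58.9, 99.9, 40.9), total = 199.7.
α_{aa} = 4.9 + 36 = 40.9.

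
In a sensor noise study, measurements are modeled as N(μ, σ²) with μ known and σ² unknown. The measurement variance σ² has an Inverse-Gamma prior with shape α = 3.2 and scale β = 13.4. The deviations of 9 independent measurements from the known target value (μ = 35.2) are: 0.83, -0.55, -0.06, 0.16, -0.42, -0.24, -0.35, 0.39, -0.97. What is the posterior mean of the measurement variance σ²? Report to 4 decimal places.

With known mean μ and an Inverse-Gamma(α, β) prior on σ², the Normal likelihood is conjugate: posterior is Inv-Gamma(α + n/2, β + Σ(xᵢ−μ)²/2).
Σ(xᵢ−μ)² = (0.83)² + (-0.55)² + (-0.06)² + (0.16)² + (-0.42)² + (-0.24)² + (-0.35)² + (0.39)² + (-0.97)² = 2.4701.
Posterior: Inv-Gamma(3.2 + 9/2, 13.4 + 2.4701/2) = Inv-Gamma(7.70, 14.63505).
E[σ²|data] = β/(α−1) = 14.63505/6.70 = 2.1843.

2.1843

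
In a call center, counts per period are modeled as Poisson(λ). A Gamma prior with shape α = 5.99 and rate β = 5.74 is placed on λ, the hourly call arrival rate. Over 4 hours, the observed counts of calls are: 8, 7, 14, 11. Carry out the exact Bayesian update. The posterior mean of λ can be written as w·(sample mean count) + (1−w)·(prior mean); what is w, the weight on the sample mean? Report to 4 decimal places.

With a Gamma(shape α, rate β) prior, the Poisson likelihood is conjugate: the posterior is Gamma(α + ΣXᵢ, β + n).
Posterior mean = (α₀+S)/(β₀+n) = [n/(β₀+n)]·(S/n) + [β₀/(β₀+n)]·(α₀/β₀), so only n and β₀ enter the weight.
Weight on data w = n/(β₀+n) = 4/(5.74+4) = 4/9.74 = 0.4107.

0.4107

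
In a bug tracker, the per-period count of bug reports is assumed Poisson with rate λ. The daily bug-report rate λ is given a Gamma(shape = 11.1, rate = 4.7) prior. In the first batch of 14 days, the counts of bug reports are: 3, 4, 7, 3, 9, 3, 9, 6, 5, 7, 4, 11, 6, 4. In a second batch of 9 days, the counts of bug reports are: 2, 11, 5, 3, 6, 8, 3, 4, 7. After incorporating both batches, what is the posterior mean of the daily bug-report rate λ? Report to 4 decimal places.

5.0939

With a Gamma(shape α, rate β) prior, the Poisson likelihood is conjugate: the posterior is Gamma(α + ΣXᵢ, β + n).
Batch 1: sum of counts S = 81 over n = 14 days.
After batch 1: Gamma(α+S, β+n) = Gamma(11.1+81, 4.7+14) = Gamma(92.1, 18.7).
Batch 2: sum of counts S = 49 over n = 9 days.
After batch 2: Gamma(α+S, β+n) = Gamma(92.1+49, 18.7+9) = Gamma(141.1, 27.7).
Posterior mean = α/β = 141.1/27.7 = 5.0939.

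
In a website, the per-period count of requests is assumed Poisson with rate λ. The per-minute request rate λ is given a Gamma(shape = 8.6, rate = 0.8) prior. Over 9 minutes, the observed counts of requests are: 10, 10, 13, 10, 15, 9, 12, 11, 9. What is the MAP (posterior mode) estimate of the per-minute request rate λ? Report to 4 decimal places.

10.8776

With a Gamma(shape α, rate β) prior, the Poisson likelihood is conjugate: the posterior is Gamma(α + ΣXᵢ, β + n).
Sum of counts S = 99 over n = 9 minutes.
Posterior: Gamma(α+S, β+n) = Gamma(8.6+99, 0.8+9) = Gamma(107.6, 9.8).
Mode of Gamma(α,β) for α≥1 is (α−1)/β = 106.6/9.8 = 10.8776.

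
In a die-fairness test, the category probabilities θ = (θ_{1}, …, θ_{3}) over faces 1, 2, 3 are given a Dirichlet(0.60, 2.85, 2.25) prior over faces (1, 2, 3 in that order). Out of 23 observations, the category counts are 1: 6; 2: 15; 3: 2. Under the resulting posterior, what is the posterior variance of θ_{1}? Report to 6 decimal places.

0.005962

The Dirichlet prior is conjugate to the Multinomial likelihood: each posterior αⱼ = prior αⱼ + observed count nⱼ.
Posterior concentration: (6.60, 17.85, 4.25), total = 28.70.
Var[θ_j] = α_j(Σα−α_j)/((Σα)²(Σα+1)) = 6.60·22.10/(28.70²·29.70) = 0.005962.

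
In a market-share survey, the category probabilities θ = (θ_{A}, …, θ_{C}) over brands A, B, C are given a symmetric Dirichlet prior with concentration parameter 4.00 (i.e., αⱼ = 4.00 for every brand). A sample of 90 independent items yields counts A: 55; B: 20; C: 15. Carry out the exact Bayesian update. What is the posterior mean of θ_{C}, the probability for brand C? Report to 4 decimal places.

The Dirichlet prior is conjugate to the Multinomial likelihood: each posterior αⱼ = prior αⱼ + observed count nⱼ.
Posterior concentration: (59.00, 24.00, 19.00), total = 102.00.
E[θ_{C}|data] = α_{C}/Σα = 19.00/102.00 = 0.1863.

0.1863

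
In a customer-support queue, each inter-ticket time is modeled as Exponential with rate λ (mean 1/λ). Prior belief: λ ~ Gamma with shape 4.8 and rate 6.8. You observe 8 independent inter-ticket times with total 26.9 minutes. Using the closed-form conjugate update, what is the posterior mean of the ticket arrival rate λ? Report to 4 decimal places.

With a Gamma(shape α, rate β) prior on the exponential rate λ, the posterior after n observations with total T = Σxᵢ is Gamma(α+n, β+T).
Posterior: Gamma(4.8+8, 6.8+26.9) = Gamma(12.8, 33.7).
Posterior mean of λ = α/β = 12.8/33.7 = 0.3798.

0.3798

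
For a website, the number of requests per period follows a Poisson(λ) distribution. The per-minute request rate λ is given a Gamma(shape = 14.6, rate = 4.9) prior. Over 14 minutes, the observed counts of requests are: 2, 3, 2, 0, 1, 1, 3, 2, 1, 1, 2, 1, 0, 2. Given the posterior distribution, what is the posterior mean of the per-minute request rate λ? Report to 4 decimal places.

1.8836

With a Gamma(shape α, rate β) prior, the Poisson likelihood is conjugate: the posterior is Gamma(α + ΣXᵢ, β + n).
Sum of counts S = 21 over n = 14 minutes.
Posterior: Gamma(α+S, β+n) = Gamma(14.6+21, 4.9+14) = Gamma(35.6, 18.9).
Posterior mean = α/β = 35.6/18.9 = 1.8836.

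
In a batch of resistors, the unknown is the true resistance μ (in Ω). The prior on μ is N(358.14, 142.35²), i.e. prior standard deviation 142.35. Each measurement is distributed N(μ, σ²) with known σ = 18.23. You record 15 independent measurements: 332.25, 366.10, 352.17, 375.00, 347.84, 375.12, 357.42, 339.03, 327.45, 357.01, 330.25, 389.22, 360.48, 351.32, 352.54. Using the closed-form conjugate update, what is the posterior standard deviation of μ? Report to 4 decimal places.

4.7044

For Normal data with known variance σ², a Normal(μ₀, σ₀²) prior on μ is conjugate. Posterior precision = 1/σ₀² + n/σ²; posterior mean is the precision-weighted average of μ₀ and x̄.
σ₀² = 142.35² = 20263.5225, σ² = 18.23² = 332.3329; σ² + n·σ₀² = 332.3329 + 15·20263.5225 = 304285.1704.
Posterior precision = 1/σ₀² + n/σ² = 1/20263.5225 + 15/332.3329 = (σ² + n·σ₀²)/(σ₀²σ²) = 304285.1704/(20263.5225·332.3329); posterior variance σₙ² = σ₀²σ²/(σ² + n·σ₀²) = 20263.5225·332.3329/304285.1704 = 22.131329.
Posterior SD = √σₙ² = √(20263.5225·332.3329/304285.1704) = 4.7044.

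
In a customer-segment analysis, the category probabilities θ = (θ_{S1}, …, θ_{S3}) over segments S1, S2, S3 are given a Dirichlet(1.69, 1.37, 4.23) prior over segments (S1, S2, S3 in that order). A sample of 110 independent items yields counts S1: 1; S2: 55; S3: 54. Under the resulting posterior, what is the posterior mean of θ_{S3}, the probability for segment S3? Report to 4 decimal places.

The Dirichlet prior is conjugate to the Multinomial likelihood: each posterior αⱼ = prior αⱼ + observed count nⱼ.
Posterior concentration: (2.69, 56.37, 58.23), total = 117.29.
E[θ_{S3}|data] = α_{S3}/Σα = 58.23/117.29 = 0.4965.

0.4965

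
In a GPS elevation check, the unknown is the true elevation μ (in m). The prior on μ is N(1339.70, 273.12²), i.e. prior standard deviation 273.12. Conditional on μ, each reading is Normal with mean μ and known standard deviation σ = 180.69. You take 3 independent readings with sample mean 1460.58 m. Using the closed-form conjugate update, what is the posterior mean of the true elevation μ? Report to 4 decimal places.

1445.1896

For Normal data with known variance σ², a Normal(μ₀, σ₀²) prior on μ is conjugate. Posterior precision = 1/σ₀² + n/σ²; posterior mean is the precision-weighted average of μ₀ and x̄.
n·x̄ = 3·1460.58 = 4381.74.
σ₀² = 273.12² = 74594.5344, σ² = 180.69² = 32648.8761; σ² + n·σ₀² = 32648.8761 + 3·74594.5344 = 256432.4793.
Posterior mean = (μ₀/σ₀² + n·x̄/σ²)/(1/σ₀² + n/σ²) = (σ²·μ₀ + σ₀²·n·x̄)/(σ² + n·σ₀²) = (32648.8761·1339.70 + 74594.5344·4381.74)/256432.4793 = 370593554.473026/256432.4793 = 1445.1896.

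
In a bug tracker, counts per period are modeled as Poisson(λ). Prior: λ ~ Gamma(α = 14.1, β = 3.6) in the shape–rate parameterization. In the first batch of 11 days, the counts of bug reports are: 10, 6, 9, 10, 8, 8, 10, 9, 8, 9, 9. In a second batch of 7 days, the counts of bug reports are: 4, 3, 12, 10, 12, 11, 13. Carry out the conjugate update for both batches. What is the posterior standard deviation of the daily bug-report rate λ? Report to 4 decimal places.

With a Gamma(shape α, rate β) prior, the Poisson likelihood is conjugate: the posterior is Gamma(α + ΣXᵢ, β + n).
Batch 1: sum of counts S = 96 over n = 11 days.
After batch 1: Gamma(α+S, β+n) = Gamma(14.1+96, 3.6+11) = Gamma(110.1, 14.6).
Batch 2: sum of counts S = 65 over n = 7 days.
After batch 2: Gamma(α+S, β+n) = Gamma(110.1+65, 14.6+7) = Gamma(175.1, 21.6).
SD = √α/β = √175.1/21.6 = 0.6126.

0.6126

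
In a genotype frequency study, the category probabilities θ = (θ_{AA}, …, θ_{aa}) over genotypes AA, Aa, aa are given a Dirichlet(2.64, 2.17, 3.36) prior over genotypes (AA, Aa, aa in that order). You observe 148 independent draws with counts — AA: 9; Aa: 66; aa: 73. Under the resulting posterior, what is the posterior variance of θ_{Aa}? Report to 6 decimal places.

The Dirichlet prior is conjugate to the Multinomial likelihood: each posterior αⱼ = prior αⱼ + observed count nⱼ.
Posterior concentration: (11.64, 68.17, 76.36), total = 156.17.
Var[θ_j] = α_j(Σα−α_j)/((Σα)²(Σα+1)) = 68.17·88.00/(156.17²·157.17) = 0.001565.

0.001565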